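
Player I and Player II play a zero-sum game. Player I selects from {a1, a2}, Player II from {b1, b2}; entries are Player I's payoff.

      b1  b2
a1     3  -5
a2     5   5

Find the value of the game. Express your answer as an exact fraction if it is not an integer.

5

Row minima: a1 → -5, a2 → 5; maximin = 5.
Column maxima: b1 → 5, b2 → 5; minimax = 5.
Since maximin = minimax = 5, there is a saddle point and the value is 5.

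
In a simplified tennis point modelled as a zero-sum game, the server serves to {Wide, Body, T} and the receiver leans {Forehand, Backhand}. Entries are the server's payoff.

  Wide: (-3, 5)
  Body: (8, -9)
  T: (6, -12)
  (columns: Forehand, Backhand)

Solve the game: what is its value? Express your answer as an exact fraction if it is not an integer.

13/25

Row minima: Wide → -3, Body → -9, T → -12; maximin = -3.
Column maxima: Forehand → 8, Backhand → 5; minimax = 5.
-3 ≠ 5, so there is no saddle point; optimal play is mixed.
T is strictly dominated by Body, so the server never plays it.
On the remaining 2×2 (Wide, Body vs Forehand, Backhand):
Let the server play Wide with probability p. Expected payoff against Forehand: (-3)p + 8(1−p) = −11p + 8; against Backhand: 5p + (-9)(1−p) = 14p − 9.
Setting these equal: −11p + 8 = 14p − 9 ⇒ −25p = -17 ⇒ p = 17/25, and the value is (-11)·(17/25) + 8 = 13/25.
For the receiver: with q = P(Forehand), equating Wide's and Body's payoffs gives −8q + 5 = 17q − 9 ⇒ q = 14/25.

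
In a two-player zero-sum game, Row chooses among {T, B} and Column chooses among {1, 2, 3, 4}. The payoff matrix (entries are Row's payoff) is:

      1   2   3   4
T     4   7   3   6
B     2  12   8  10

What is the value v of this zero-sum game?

Row minima: T → 3, B → 2; maximin = 3.
Column maxima: 1 → 4, 2 → 12, 3 → 8, 4 → 10; minimax = 4.
3 ≠ 4, so there is no saddle point; optimal play is mixed.
2 is strictly dominated by 1 (it gives Row strictly more in every row), so Column never plays it.
4 is strictly dominated by 1 (it gives Row strictly more in every row), so Column never plays it.
On the remaining 2×2 (T, B vs 1, 3):
Let Row play T with probability p. Expected payoff against 1: 4p + 2(1−p) = 2p + 2; against 3: 3p + 8(1−p) = −5p + 8.
Setting these equal: 2p + 2 = −5p + 8 ⇒ 7p = 6 ⇒ p = 6/7, and the value is (2)·(6/7) + 2 = 26/7.
For Column: with q = P(1), equating T's and B's payoffs gives q + 3 = −6q + 8 ⇒ q = 5/7.

26/7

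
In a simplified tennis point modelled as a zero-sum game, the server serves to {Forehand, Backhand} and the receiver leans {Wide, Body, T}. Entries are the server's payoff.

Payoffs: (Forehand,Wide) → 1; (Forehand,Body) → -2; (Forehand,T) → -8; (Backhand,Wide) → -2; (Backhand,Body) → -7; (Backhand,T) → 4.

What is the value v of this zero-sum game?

-64/17

Row minima: Forehand → -8, Backhand → -7; maximin = -7.
Column maxima: Wide → 1, Body → -2, T → 4; minimax = -2.
-7 ≠ -2, so there is no saddle point; optimal play is mixed.
Wide is strictly dominated by Body (it gives the server strictly more in every row), so the receiver never plays it.
On the remaining 2×2 (Forehand, Backhand vs Body, T):
Let the server play Forehand with probability p. Expected payoff against Body: (-2)p + (-7)(1−p) = 5p − 7; against T: (-8)p + 4(1−p) = −12p + 4.
Setting these equal: 5p − 7 = −12p + 4 ⇒ 17p = 11 ⇒ p = 11/17, and the value is (5)·(11/17) − 7 = -64/17.
For the receiver: with q = P(Body), equating Forehand's and Backhand's payoffs gives 6q − 8 = −11q + 4 ⇒ q = 12/17.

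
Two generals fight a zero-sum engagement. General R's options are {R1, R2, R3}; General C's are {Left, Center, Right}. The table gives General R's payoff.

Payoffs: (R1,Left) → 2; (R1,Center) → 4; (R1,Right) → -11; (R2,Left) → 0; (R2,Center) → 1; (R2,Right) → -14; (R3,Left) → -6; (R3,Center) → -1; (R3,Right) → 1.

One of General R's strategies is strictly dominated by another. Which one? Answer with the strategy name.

R2

R1 gives a strictly higher payoff than R2 against every column: 2 > 0, 4 > 1, -11 > -14.
So R2 is strictly dominated and General R never plays it.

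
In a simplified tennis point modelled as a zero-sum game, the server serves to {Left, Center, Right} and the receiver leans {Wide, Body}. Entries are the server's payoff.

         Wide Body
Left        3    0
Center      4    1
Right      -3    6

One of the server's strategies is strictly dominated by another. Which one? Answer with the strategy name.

Center gives a strictly higher payoff than Left against every column: 4 > 3, 1 > 0.
So Left is strictly dominated and the server never plays it.

Left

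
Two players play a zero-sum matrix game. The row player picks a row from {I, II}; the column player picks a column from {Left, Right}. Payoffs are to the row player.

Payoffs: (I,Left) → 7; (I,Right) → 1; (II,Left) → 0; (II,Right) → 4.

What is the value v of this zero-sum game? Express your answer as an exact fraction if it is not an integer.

14/5

Row minima: I → 1, II → 0; maximin = 1.
Column maxima: Left → 7, Right → 4; minimax = 4.
1 ≠ 4, so there is no saddle point; optimal play is mixed.
Let the row player play I with probability p. Expected payoff against Left: 7p + 0(1−p) = 7p; against Right: 1p + 4(1−p) = −3p + 4.
Setting these equal: 7p = −3p + 4 ⇒ 10p = 4 ⇒ p = 2/5, and the value is (7)·(2/5) = 14/5.
For the column player: with q = P(Left), equating I's and II's payoffs gives 6q + 1 = −4q + 4 ⇒ q = 3/10.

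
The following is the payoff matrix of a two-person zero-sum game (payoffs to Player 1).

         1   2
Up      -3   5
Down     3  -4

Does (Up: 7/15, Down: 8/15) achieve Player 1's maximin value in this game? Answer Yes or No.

Against 1 this mix gives (7/15)·(-3) + (8/15)·3 = 1/5.
Against 2 this mix gives (7/15)·5 + (8/15)·(-4) = 1/5.
All of Player 2's active replies (1, 2) yield 1/5, and no column does worse for Player 1. The mix makes Player 2 indifferent and guarantees 1/5, so it is optimal.

Yes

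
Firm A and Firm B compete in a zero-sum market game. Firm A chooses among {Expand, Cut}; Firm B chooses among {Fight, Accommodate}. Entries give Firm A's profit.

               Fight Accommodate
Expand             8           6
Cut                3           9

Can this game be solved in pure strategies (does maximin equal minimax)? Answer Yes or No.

Row minima: Expand → 6, Cut → 3; maximin = 6.
Column maxima: Fight → 8, Accommodate → 9; minimax = 8.
6 ≠ 8, so no pure-strategy equilibrium exists.

No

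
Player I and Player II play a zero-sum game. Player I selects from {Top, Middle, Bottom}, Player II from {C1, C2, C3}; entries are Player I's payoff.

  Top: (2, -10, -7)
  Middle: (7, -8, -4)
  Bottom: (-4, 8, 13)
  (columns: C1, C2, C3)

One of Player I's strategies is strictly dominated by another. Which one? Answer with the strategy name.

Middle gives a strictly higher payoff than Top against every column: 7 > 2, -8 > -10, -4 > -7.
So Top is strictly dominated and Player I never plays it.

Top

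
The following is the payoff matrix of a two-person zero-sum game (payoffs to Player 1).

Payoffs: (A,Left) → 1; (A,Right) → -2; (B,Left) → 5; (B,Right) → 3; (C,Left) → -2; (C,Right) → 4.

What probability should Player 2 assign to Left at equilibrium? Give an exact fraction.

Row minima: A → -2, B → 3, C → -2; maximin = 3.
Column maxima: Left → 5, Right → 4; minimax = 4.
3 ≠ 4, so there is no saddle point; optimal play is mixed.
A is strictly dominated by B, so Player 1 never plays it.
On the remaining 2×2 (B, C vs Left, Right):
Let Player 1 play B with probability p. Expected payoff against Left: 5p + (-2)(1−p) = 7p − 2; against Right: 3p + 4(1−p) = −p + 4.
Setting these equal: 7p − 2 = −p + 4 ⇒ 8p = 6 ⇒ p = 3/4, and the value is (7)·(3/4) − 2 = 13/4.
For Player 2: with q = P(Left), equating B's and C's payoffs gives 2q + 3 = −6q + 4 ⇒ q = 1/8.

1/8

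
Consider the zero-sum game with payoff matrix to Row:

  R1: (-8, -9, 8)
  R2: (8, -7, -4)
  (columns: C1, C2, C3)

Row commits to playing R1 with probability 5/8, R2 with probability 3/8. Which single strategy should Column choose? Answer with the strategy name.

C2

If Column plays C1, Row's expected payoff is (5/8)·(-8) + (3/8)·8 = -2.
If Column plays C2, Row's expected payoff is (5/8)·(-9) + (3/8)·(-7) = -33/4.
If Column plays C3, Row's expected payoff is (5/8)·8 + (3/8)·(-4) = 7/2.
Column minimizes Row's payoff; the smallest is -33/4, so the best response is C2.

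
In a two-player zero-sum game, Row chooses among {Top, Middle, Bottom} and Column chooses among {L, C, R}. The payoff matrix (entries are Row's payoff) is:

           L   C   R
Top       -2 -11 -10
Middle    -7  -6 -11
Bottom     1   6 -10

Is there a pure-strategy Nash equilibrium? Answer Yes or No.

Row minima: Top → -11, Middle → -11, Bottom → -10; maximin = -10.
Column maxima: L → 1, C → 6, R → -10; minimax = -10.
maximin = minimax = -10, so a saddle point exists.

Yes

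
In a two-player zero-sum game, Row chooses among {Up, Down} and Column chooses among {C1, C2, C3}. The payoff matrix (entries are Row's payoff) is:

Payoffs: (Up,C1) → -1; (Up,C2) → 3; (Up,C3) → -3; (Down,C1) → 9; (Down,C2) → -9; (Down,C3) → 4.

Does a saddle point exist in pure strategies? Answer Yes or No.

No

Row minima: Up → -3, Down → -9; maximin = -3.
Column maxima: C1 → 9, C2 → 3, C3 → 4; minimax = 3.
-3 ≠ 3, so no pure-strategy equilibrium exists.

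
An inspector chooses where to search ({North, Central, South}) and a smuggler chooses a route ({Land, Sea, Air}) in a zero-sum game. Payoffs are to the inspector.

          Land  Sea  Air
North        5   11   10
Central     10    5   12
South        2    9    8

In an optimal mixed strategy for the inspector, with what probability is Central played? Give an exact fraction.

Row minima: North → 5, Central → 5, South → 2; maximin = 5.
Column maxima: Land → 10, Sea → 11, Air → 12; minimax = 10.
5 ≠ 10, so there is no saddle point; optimal play is mixed.
South is strictly dominated by North, so the inspector never plays it.
Air is strictly dominated by Land (it gives the inspector strictly more in every row), so the smuggler never plays it.
On the remaining 2×2 (North, Central vs Land, Sea):
Let the inspector play North with probability p. Expected payoff against Land: 5p + 10(1−p) = −5p + 10; against Sea: 11p + 5(1−p) = 6p + 5.
Setting these equal: −5p + 10 = 6p + 5 ⇒ −11p = -5 ⇒ p = 5/11, and the value is (-5)·(5/11) + 10 = 85/11.
For the smuggler: with q = P(Land), equating North's and Central's payoffs gives −6q + 11 = 5q + 5 ⇒ q = 6/11.

6/11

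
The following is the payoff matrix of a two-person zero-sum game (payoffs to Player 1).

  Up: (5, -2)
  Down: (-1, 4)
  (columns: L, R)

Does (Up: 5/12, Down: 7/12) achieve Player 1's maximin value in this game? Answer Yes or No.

Against L this mix gives (5/12)·5 + (7/12)·(-1) = 3/2.
Against R this mix gives (5/12)·(-2) + (7/12)·4 = 3/2.
All of Player 2's active replies (L, R) yield 3/2, and no column does worse for Player 1. The mix makes Player 2 indifferent and guarantees 3/2, so it is optimal.

Yes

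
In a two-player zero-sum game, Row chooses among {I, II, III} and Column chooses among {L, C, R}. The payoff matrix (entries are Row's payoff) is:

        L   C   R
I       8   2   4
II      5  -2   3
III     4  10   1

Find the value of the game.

Row minima: I → 2, II → -2, III → 1; maximin = 2.
Column maxima: L → 8, C → 10, R → 4; minimax = 4.
2 ≠ 4, so there is no saddle point; optimal play is mixed.
II is strictly dominated by I, so Row never plays it.
L is strictly dominated by R (it gives Row strictly more in every row), so Column never plays it.
On the remaining 2×2 (I, III vs C, R):
Let Row play I with probability p. Expected payoff against C: 2p + 10(1−p) = −8p + 10; against R: 4p + 1(1−p) = 3p + 1.
Setting these equal: −8p + 10 = 3p + 1 ⇒ −11p = -9 ⇒ p = 9/11, and the value is (-8)·(9/11) + 10 = 38/11.
For Column: with q = P(C), equating I's and III's payoffs gives −2q + 4 = 9q + 1 ⇒ q = 3/11.

38/11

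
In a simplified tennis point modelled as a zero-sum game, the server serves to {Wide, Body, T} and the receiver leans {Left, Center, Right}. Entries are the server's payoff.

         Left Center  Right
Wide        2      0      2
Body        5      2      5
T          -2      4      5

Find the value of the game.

Row minima: Wide → 0, Body → 2, T → -2; maximin = 2.
Column maxima: Left → 5, Center → 4, Right → 5; minimax = 4.
2 ≠ 4, so there is no saddle point; optimal play is mixed.
Wide is strictly dominated by Body, so the server never plays it.
Right is strictly dominated by Center (it gives the server strictly more in every row), so the receiver never plays it.
On the remaining 2×2 (Body, T vs Left, Center):
Let the server play Body with probability p. Expected payoff against Left: 5p + (-2)(1−p) = 7p − 2; against Center: 2p + 4(1−p) = −2p + 4.
Setting these equal: 7p − 2 = −2p + 4 ⇒ 9p = 6 ⇒ p = 2/3, and the value is (7)·(2/3) − 2 = 8/3.
For the receiver: with q = P(Left), equating Body's and T's payoffs gives 3q + 2 = −6q + 4 ⇒ q = 2/9.

8/3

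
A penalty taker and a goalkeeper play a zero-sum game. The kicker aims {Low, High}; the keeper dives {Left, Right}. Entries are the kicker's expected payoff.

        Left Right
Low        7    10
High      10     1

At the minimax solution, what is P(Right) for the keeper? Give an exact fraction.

1/4

Row minima: Low → 7, High → 1; maximin = 7.
Column maxima: Left → 10, Right → 10; minimax = 10.
7 ≠ 10, so there is no saddle point; optimal play is mixed.
Let the kicker play Low with probability p. Expected payoff against Left: 7p + 10(1−p) = −3p + 10; against Right: 10p + 1(1−p) = 9p + 1.
Setting these equal: −3p + 10 = 9p + 1 ⇒ −12p = -9 ⇒ p = 3/4, and the value is (-3)·(3/4) + 10 = 31/4.
For the keeper: with q = P(Left), equating Low's and High's payoffs gives −3q + 10 = 9q + 1 ⇒ q = 3/4.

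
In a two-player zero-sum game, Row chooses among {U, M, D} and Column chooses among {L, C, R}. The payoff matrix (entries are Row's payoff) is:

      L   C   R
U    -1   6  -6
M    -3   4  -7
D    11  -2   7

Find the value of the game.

10/7

Row minima: U → -6, M → -7, D → -2; maximin = -2.
Column maxima: L → 11, C → 6, R → 7; minimax = 6.
-2 ≠ 6, so there is no saddle point; optimal play is mixed.
M is strictly dominated by U, so Row never plays it.
L is strictly dominated by R (it gives Row strictly more in every row), so Column never plays it.
On the remaining 2×2 (U, D vs C, R):
Let Row play U with probability p. Expected payoff against C: 6p + (-2)(1−p) = 8p − 2; against R: (-6)p + 7(1−p) = −13p + 7.
Setting these equal: 8p − 2 = −13p + 7 ⇒ 21p = 9 ⇒ p = 3/7, and the value is (8)·(3/7) − 2 = 10/7.
For Column: with q = P(C), equating U's and D's payoffs gives 12q − 6 = −9q + 7 ⇒ q = 13/21.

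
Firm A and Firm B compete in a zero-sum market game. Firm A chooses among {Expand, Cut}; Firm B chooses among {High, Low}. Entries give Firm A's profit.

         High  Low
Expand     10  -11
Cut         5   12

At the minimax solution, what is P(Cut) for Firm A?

3/4

Row minima: Expand → -11, Cut → 5; maximin = 5.
Column maxima: High → 10, Low → 12; minimax = 10.
5 ≠ 10, so there is no saddle point; optimal play is mixed.
Let Firm A play Expand with probability p. Expected payoff against High: 10p + 5(1−p) = 5p + 5; against Low: (-11)p + 12(1−p) = −23p + 12.
Setting these equal: 5p + 5 = −23p + 12 ⇒ 28p = 7 ⇒ p = 1/4, and the value is (5)·(1/4) + 5 = 25/4.
For Firm B: with q = P(High), equating Expand's and Cut's payoffs gives 21q − 11 = −7q + 12 ⇒ q = 23/28.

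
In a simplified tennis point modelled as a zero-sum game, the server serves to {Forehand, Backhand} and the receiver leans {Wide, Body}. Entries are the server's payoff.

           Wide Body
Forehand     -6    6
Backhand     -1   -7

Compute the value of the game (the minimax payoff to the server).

Row minima: Forehand → -6, Backhand → -7; maximin = -6.
Column maxima: Wide → -1, Body → 6; minimax = -1.
-6 ≠ -1, so there is no saddle point; optimal play is mixed.
Let the server play Forehand with probability p. Expected payoff against Wide: (-6)p + (-1)(1−p) = −5p − 1; against Body: 6p + (-7)(1−p) = 13p − 7.
Setting these equal: −5p − 1 = 13p − 7 ⇒ −18p = -6 ⇒ p = 1/3, and the value is (-5)·(1/3) − 1 = -8/3.
For the receiver: with q = P(Wide), equating Forehand's and Backhand's payoffs gives −12q + 6 = 6q − 7 ⇒ q = 13/18.

-8/3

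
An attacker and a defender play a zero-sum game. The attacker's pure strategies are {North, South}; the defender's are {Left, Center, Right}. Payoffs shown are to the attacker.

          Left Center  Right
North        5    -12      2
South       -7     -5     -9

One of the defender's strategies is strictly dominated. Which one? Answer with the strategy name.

Right holds the attacker's payoff strictly below Left in every row: 2 < 5, -9 < -7.
So Left is strictly dominated for the defender.

Left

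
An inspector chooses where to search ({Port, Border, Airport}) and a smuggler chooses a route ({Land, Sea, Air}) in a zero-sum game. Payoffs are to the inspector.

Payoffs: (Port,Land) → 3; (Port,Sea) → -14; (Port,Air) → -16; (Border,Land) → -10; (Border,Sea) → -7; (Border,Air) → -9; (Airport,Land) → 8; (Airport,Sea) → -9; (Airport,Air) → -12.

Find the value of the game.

-64/7

Row minima: Port → -16, Border → -10, Airport → -12; maximin = -10.
Column maxima: Land → 8, Sea → -7, Air → -9; minimax = -9.
-10 ≠ -9, so there is no saddle point; optimal play is mixed.
Port is strictly dominated by Airport, so the inspector never plays it.
Sea is strictly dominated by Air (it gives the inspector strictly more in every row), so the smuggler never plays it.
On the remaining 2×2 (Border, Airport vs Land, Air):
Let the inspector play Border with probability p. Expected payoff against Land: (-10)p + 8(1−p) = −18p + 8; against Air: (-9)p + (-12)(1−p) = 3p − 12.
Setting these equal: −18p + 8 = 3p − 12 ⇒ −21p = -20 ⇒ p = 20/21, and the value is (-18)·(20/21) + 8 = -64/7.
For the smuggler: with q = P(Land), equating Border's and Airport's payoffs gives −q − 9 = 20q − 12 ⇒ q = 1/7.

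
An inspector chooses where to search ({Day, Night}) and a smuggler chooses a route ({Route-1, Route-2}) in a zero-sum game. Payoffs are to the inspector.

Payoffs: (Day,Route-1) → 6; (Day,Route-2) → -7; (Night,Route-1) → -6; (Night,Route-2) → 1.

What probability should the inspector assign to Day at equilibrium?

Row minima: Day → -7, Night → -6; maximin = -6.
Column maxima: Route-1 → 6, Route-2 → 1; minimax = 1.
-6 ≠ 1, so there is no saddle point; optimal play is mixed.
Let the inspector play Day with probability p. Expected payoff against Route-1: 6p + (-6)(1−p) = 12p − 6; against Route-2: (-7)p + 1(1−p) = −8p + 1.
Setting these equal: 12p − 6 = −8p + 1 ⇒ 20p = 7 ⇒ p = 7/20, and the value is (12)·(7/20) − 6 = -9/5.
For the smuggler: with q = P(Route-1), equating Day's and Night's payoffs gives 13q − 7 = −7q + 1 ⇒ q = 2/5.

7/20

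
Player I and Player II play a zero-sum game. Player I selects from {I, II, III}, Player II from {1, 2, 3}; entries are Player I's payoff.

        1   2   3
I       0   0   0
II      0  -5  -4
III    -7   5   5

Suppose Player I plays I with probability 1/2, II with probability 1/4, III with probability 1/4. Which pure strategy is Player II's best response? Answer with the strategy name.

1

If Player II plays 1, Player I's expected payoff is (1/2)·0 + (1/4)·0 + (1/4)·(-7) = -7/4.
If Player II plays 2, Player I's expected payoff is (1/2)·0 + (1/4)·(-5) + (1/4)·5 = 0.
If Player II plays 3, Player I's expected payoff is (1/2)·0 + (1/4)·(-4) + (1/4)·5 = 1/4.
Player II minimizes Player I's payoff; the smallest is -7/4, so the best response is 1.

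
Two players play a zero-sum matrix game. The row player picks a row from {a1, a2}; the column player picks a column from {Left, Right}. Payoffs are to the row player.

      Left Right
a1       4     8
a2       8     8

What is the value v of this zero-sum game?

Row minima: a1 → 4, a2 → 8; maximin = 8.
Column maxima: Left → 8, Right → 8; minimax = 8.
Since maximin = minimax = 8, there is a saddle point and the value is 8.

8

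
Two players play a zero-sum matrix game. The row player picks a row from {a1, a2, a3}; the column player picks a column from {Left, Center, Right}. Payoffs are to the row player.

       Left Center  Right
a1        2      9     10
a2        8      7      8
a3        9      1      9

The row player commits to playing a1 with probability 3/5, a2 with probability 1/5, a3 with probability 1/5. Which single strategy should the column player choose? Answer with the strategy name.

If the column player plays Left, the row player's expected payoff is (3/5)·2 + (1/5)·8 + (1/5)·9 = 23/5.
If the column player plays Center, the row player's expected payoff is (3/5)·9 + (1/5)·7 + (1/5)·1 = 7.
If the column player plays Right, the row player's expected payoff is (3/5)·10 + (1/5)·8 + (1/5)·9 = 47/5.
The column player minimizes the row player's payoff; the smallest is 23/5, so the best response is Left.

Left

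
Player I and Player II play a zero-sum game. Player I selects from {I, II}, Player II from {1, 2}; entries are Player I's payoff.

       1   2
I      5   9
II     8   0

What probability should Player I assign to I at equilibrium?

2/3

Row minima: I → 5, II → 0; maximin = 5.
Column maxima: 1 → 8, 2 → 9; minimax = 8.
5 ≠ 8, so there is no saddle point; optimal play is mixed.
Let Player I play I with probability p. Expected payoff against 1: 5p + 8(1−p) = −3p + 8; against 2: 9p + 0(1−p) = 9p.
Setting these equal: −3p + 8 = 9p ⇒ −12p = -8 ⇒ p = 2/3, and the value is (-3)·(2/3) + 8 = 6.
For Player II: with q = P(1), equating I's and II's payoffs gives −4q + 9 = 8q ⇒ q = 3/4.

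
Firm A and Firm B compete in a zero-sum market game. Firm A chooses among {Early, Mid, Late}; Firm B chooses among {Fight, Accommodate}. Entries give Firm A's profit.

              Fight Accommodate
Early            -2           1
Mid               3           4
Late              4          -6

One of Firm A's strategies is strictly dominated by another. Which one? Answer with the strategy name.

Early

Mid gives a strictly higher payoff than Early against every column: 3 > -2, 4 > 1.
So Early is strictly dominated and Firm A never plays it.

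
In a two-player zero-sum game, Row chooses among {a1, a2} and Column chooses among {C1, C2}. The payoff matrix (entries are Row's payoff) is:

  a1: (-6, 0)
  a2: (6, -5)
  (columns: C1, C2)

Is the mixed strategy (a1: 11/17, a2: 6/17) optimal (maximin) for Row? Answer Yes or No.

Against C1 this mix gives (11/17)·(-6) + (6/17)·6 = -30/17.
Against C2 this mix gives (11/17)·0 + (6/17)·(-5) = -30/17.
All of Column's active replies (C1, C2) yield -30/17, and no column does worse for Row. The mix makes Column indifferent and guarantees -30/17, so it is optimal.

Yes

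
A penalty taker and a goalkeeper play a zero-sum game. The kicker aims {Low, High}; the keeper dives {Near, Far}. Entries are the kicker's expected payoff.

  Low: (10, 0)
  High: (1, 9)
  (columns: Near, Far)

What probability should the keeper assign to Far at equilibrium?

Row minima: Low → 0, High → 1; maximin = 1.
Column maxima: Near → 10, Far → 9; minimax = 9.
1 ≠ 9, so there is no saddle point; optimal play is mixed.
Let the kicker play Low with probability p. Expected payoff against Near: 10p + 1(1−p) = 9p + 1; against Far: 0p + 9(1−p) = −9p + 9.
Setting these equal: 9p + 1 = −9p + 9 ⇒ 18p = 8 ⇒ p = 4/9, and the value is (9)·(4/9) + 1 = 5.
For the keeper: with q = P(Near), equating Low's and High's payoffs gives 10q = −8q + 9 ⇒ q = 1/2.

1/2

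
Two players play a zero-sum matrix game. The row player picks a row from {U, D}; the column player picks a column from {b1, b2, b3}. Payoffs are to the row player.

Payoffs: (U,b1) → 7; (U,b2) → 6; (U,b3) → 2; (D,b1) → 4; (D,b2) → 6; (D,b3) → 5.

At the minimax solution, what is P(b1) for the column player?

1/2

Row minima: U → 2, D → 4; maximin = 4.
Column maxima: b1 → 7, b2 → 6, b3 → 5; minimax = 5.
4 ≠ 5, so there is no saddle point; optimal play is mixed.
b2 is strictly dominated by b3 (it gives the row player strictly more in every row), so the column player never plays it.
On the remaining 2×2 (U, D vs b1, b3):
Let the row player play U with probability p. Expected payoff against b1: 7p + 4(1−p) = 3p + 4; against b3: 2p + 5(1−p) = −3p + 5.
Setting these equal: 3p + 4 = −3p + 5 ⇒ 6p = 1 ⇒ p = 1/6, and the value is (3)·(1/6) + 4 = 9/2.
For the column player: with q = P(b1), equating U's and D's payoffs gives 5q + 2 = −q + 5 ⇒ q = 1/2.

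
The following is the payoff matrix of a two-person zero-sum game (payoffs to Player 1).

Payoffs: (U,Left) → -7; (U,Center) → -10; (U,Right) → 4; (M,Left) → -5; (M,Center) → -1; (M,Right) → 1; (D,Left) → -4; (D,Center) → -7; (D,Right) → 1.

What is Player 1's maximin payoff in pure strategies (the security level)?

-5

Row minima: U → -10, M → -5, D → -7.
The best of these is -5.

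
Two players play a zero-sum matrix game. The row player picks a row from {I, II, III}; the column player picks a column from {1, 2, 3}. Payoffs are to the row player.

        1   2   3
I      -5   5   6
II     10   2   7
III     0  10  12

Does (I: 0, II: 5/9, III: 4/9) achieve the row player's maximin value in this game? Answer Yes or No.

Yes

Against 1 this mix gives (5/9)·10 + (4/9)·0 = 50/9.
Against 2 this mix gives (5/9)·2 + (4/9)·10 = 50/9.
Against 3 this mix gives (5/9)·7 + (4/9)·12 = 83/9.
All of the column player's active replies (1, 2) yield 50/9, and no column does worse for the row player. The mix makes the column player indifferent and guarantees 50/9, so it is optimal.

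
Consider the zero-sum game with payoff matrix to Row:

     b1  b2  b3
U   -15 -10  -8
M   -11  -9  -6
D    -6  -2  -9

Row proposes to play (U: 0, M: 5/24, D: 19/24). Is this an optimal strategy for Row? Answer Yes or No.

No

Against b1 this mix gives (5/24)·(-11) + (19/24)·(-6) = -169/24.
Against b2 this mix gives (5/24)·(-9) + (19/24)·(-2) = -83/24.
Against b3 this mix gives (5/24)·(-6) + (19/24)·(-9) = -67/8.
Column will play b3, holding Row to -67/8. Shifting weight toward the row that does better against b3 would raise this floor (the equalizing mix achieves -63/8 against both b3 and b1), so the proposed strategy is not optimal.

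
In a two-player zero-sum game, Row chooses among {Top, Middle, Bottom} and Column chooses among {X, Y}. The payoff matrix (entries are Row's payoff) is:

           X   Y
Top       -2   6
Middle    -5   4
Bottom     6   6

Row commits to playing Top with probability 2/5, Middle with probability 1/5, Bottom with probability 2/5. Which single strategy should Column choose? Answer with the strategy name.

If Column plays X, Row's expected payoff is (2/5)·(-2) + (1/5)·(-5) + (2/5)·6 = 3/5.
If Column plays Y, Row's expected payoff is (2/5)·6 + (1/5)·4 + (2/5)·6 = 28/5.
Column minimizes Row's payoff; the smallest is 3/5, so the best response is X.

X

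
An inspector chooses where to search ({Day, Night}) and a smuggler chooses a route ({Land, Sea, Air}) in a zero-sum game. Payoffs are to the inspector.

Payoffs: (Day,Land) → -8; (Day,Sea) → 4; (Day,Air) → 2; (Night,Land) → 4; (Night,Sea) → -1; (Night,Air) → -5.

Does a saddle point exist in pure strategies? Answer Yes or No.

Row minima: Day → -8, Night → -5; maximin = -5.
Column maxima: Land → 4, Sea → 4, Air → 2; minimax = 2.
-5 ≠ 2, so no pure-strategy equilibrium exists.

No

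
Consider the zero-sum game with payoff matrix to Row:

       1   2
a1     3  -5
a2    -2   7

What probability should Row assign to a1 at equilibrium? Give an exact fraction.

Row minima: a1 → -5, a2 → -2; maximin = -2.
Column maxima: 1 → 3, 2 → 7; minimax = 3.
-2 ≠ 3, so there is no saddle point; optimal play is mixed.
Let Row play a1 with probability p. Expected payoff against 1: 3p + (-2)(1−p) = 5p − 2; against 2: (-5)p + 7(1−p) = −12p + 7.
Setting these equal: 5p − 2 = −12p + 7 ⇒ 17p = 9 ⇒ p = 9/17, and the value is (5)·(9/17) − 2 = 11/17.
For Column: with q = P(1), equating a1's and a2's payoffs gives 8q − 5 = −9q + 7 ⇒ q = 12/17.

9/17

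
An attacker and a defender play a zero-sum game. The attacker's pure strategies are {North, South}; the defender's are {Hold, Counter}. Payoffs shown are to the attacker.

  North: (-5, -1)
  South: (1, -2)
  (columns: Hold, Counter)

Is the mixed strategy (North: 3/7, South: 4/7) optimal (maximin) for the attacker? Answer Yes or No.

Yes

Against Hold this mix gives (3/7)·(-5) + (4/7)·1 = -11/7.
Against Counter this mix gives (3/7)·(-1) + (4/7)·(-2) = -11/7.
All of the defender's active replies (Hold, Counter) yield -11/7, and no column does worse for the attacker. The mix makes the defender indifferent and guarantees -11/7, so it is optimal.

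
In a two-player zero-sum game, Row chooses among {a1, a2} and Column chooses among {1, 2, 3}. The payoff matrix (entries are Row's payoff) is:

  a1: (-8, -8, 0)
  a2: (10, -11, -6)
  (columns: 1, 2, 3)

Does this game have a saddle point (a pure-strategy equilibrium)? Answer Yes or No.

Row minima: a1 → -8, a2 → -11; maximin = -8.
Column maxima: 1 → 10, 2 → -8, 3 → 0; minimax = -8.
maximin = minimax = -8, so a saddle point exists.

Yes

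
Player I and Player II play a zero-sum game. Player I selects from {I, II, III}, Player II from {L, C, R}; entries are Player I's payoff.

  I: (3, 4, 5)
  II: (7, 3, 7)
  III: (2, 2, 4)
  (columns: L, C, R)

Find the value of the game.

Row minima: I → 3, II → 3, III → 2; maximin = 3.
Column maxima: L → 7, C → 4, R → 7; minimax = 4.
3 ≠ 4, so there is no saddle point; optimal play is mixed.
III is strictly dominated by I, so Player I never plays it.
R is strictly dominated by C (it gives Player I strictly more in every row), so Player II never plays it.
On the remaining 2×2 (I, II vs L, C):
Let Player I play I with probability p. Expected payoff against L: 3p + 7(1−p) = −4p + 7; against C: 4p + 3(1−p) = p + 3.
Setting these equal: −4p + 7 = p + 3 ⇒ −5p = -4 ⇒ p = 4/5, and the value is (-4)·(4/5) + 7 = 19/5.
For Player II: with q = P(L), equating I's and II's payoffs gives −q + 4 = 4q + 3 ⇒ q = 1/5.

19/5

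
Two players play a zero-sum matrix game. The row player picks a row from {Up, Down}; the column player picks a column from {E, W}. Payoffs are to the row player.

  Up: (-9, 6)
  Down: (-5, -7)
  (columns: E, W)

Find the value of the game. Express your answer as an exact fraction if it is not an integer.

-93/17

Row minima: Up → -9, Down → -7; maximin = -7.
Column maxima: E → -5, W → 6; minimax = -5.
-7 ≠ -5, so there is no saddle point; optimal play is mixed.
Let the row player play Up with probability p. Expected payoff against E: (-9)p + (-5)(1−p) = −4p − 5; against W: 6p + (-7)(1−p) = 13p − 7.
Setting these equal: −4p − 5 = 13p − 7 ⇒ −17p = -2 ⇒ p = 2/17, and the value is (-4)·(2/17) − 5 = -93/17.
For the column player: with q = P(E), equating Up's and Down's payoffs gives −15q + 6 = 2q − 7 ⇒ q = 13/17.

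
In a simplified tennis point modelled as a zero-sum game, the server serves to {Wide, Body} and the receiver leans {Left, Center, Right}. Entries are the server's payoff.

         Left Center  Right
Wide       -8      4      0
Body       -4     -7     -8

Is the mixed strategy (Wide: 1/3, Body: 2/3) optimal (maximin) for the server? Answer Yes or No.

Against Left this mix gives (1/3)·(-8) + (2/3)·(-4) = -16/3.
Against Center this mix gives (1/3)·4 + (2/3)·(-7) = -10/3.
Against Right this mix gives (1/3)·0 + (2/3)·(-8) = -16/3.
All of the receiver's active replies (Left, Right) yield -16/3, and no column does worse for the server. The mix makes the receiver indifferent and guarantees -16/3, so it is optimal.

Yes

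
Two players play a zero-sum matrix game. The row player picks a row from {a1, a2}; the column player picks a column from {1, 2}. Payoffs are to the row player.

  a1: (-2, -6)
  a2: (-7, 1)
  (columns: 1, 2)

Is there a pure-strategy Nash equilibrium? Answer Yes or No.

No

Row minima: a1 → -6, a2 → -7; maximin = -6.
Column maxima: 1 → -2, 2 → 1; minimax = -2.
-6 ≠ -2, so no pure-strategy equilibrium exists.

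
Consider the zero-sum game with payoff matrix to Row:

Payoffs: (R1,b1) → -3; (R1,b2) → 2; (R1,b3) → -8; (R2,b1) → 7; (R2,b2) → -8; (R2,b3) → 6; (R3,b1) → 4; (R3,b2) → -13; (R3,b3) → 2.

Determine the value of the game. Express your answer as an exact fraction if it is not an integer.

Row minima: R1 → -8, R2 → -8, R3 → -13; maximin = -8.
Column maxima: b1 → 7, b2 → 2, b3 → 6; minimax = 2.
-8 ≠ 2, so there is no saddle point; optimal play is mixed.
R3 is strictly dominated by R2, so Row never plays it.
b1 is strictly dominated by b3 (it gives Row strictly more in every row), so Column never plays it.
On the remaining 2×2 (R1, R2 vs b2, b3):
Let Row play R1 with probability p. Expected payoff against b2: 2p + (-8)(1−p) = 10p − 8; against b3: (-8)p + 6(1−p) = −14p + 6.
Setting these equal: 10p − 8 = −14p + 6 ⇒ 24p = 14 ⇒ p = 7/12, and the value is (10)·(7/12) − 8 = -13/6.
For Column: with q = P(b2), equating R1's and R2's payoffs gives 10q − 8 = −14q + 6 ⇒ q = 7/12.

-13/6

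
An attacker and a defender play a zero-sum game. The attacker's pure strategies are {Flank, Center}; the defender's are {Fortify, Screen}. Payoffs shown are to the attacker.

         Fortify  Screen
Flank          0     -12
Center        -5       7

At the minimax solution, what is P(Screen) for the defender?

5/24

Row minima: Flank → -12, Center → -5; maximin = -5.
Column maxima: Fortify → 0, Screen → 7; minimax = 0.
-5 ≠ 0, so there is no saddle point; optimal play is mixed.
Let the attacker play Flank with probability p. Expected payoff against Fortify: 0p + (-5)(1−p) = 5p − 5; against Screen: (-12)p + 7(1−p) = −19p + 7.
Setting these equal: 5p − 5 = −19p + 7 ⇒ 24p = 12 ⇒ p = 1/2, and the value is (5)·(1/2) − 5 = -5/2.
For the defender: with q = P(Fortify), equating Flank's and Center's payoffs gives 12q − 12 = −12q + 7 ⇒ q = 19/24.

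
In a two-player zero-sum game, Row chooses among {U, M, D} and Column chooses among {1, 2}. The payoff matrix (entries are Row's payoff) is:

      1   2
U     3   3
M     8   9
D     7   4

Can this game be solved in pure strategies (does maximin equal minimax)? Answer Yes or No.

Row minima: U → 3, M → 8, D → 4; maximin = 8.
Column maxima: 1 → 8, 2 → 9; minimax = 8.
maximin = minimax = 8, so a saddle point exists.

Yes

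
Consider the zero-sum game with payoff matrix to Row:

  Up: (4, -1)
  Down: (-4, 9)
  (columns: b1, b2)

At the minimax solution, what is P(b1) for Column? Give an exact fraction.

Row minima: Up → -1, Down → -4; maximin = -1.
Column maxima: b1 → 4, b2 → 9; minimax = 4.
-1 ≠ 4, so there is no saddle point; optimal play is mixed.
Let Row play Up with probability p. Expected payoff against b1: 4p + (-4)(1−p) = 8p − 4; against b2: (-1)p + 9(1−p) = −10p + 9.
Setting these equal: 8p − 4 = −10p + 9 ⇒ 18p = 13 ⇒ p = 13/18, and the value is (8)·(13/18) − 4 = 16/9.
For Column: with q = P(b1), equating Up's and Down's payoffs gives 5q − 1 = −13q + 9 ⇒ q = 5/9.

5/9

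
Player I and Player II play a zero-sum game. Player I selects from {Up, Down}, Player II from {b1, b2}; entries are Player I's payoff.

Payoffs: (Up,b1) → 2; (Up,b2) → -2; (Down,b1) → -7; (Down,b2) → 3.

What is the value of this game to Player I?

-4/7

Row minima: Up → -2, Down → -7; maximin = -2.
Column maxima: b1 → 2, b2 → 3; minimax = 2.
-2 ≠ 2, so there is no saddle point; optimal play is mixed.
Let Player I play Up with probability p. Expected payoff against b1: 2p + (-7)(1−p) = 9p − 7; against b2: (-2)p + 3(1−p) = −5p + 3.
Setting these equal: 9p − 7 = −5p + 3 ⇒ 14p = 10 ⇒ p = 5/7, and the value is (9)·(5/7) − 7 = -4/7.
For Player II: with q = P(b1), equating Up's and Down's payoffs gives 4q − 2 = −10q + 3 ⇒ q = 5/14.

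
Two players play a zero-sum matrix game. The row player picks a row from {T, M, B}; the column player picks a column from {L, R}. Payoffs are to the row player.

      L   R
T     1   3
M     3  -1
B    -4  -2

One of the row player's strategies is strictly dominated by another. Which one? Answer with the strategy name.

T gives a strictly higher payoff than B against every column: 1 > -4, 3 > -2.
So B is strictly dominated and the row player never plays it.

B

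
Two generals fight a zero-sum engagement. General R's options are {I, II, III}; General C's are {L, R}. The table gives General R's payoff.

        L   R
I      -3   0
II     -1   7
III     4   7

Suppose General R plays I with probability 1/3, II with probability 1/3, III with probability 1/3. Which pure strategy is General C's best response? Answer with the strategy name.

If General C plays L, General R's expected payoff is (1/3)·(-3) + (1/3)·(-1) + (1/3)·4 = 0.
If General C plays R, General R's expected payoff is (1/3)·0 + (1/3)·7 + (1/3)·7 = 14/3.
General C minimizes General R's payoff; the smallest is 0, so the best response is L.

L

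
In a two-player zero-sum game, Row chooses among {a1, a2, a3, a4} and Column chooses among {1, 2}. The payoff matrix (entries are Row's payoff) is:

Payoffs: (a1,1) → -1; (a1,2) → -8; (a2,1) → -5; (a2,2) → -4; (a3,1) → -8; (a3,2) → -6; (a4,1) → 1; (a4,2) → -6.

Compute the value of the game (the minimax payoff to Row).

Row minima: a1 → -8, a2 → -5, a3 → -8, a4 → -6; maximin = -5.
Column maxima: 1 → 1, 2 → -4; minimax = -4.
-5 ≠ -4, so there is no saddle point; optimal play is mixed.
a1 is strictly dominated by a4, so Row never plays it.
a3 is strictly dominated by a2, so Row never plays it.
On the remaining 2×2 (a2, a4 vs 1, 2):
Let Row play a2 with probability p. Expected payoff against 1: (-5)p + 1(1−p) = −6p + 1; against 2: (-4)p + (-6)(1−p) = 2p − 6.
Setting these equal: −6p + 1 = 2p − 6 ⇒ −8p = -7 ⇒ p = 7/8, and the value is (-6)·(7/8) + 1 = -17/4.
For Column: with q = P(1), equating a2's and a4's payoffs gives −q − 4 = 7q − 6 ⇒ q = 1/4.

-17/4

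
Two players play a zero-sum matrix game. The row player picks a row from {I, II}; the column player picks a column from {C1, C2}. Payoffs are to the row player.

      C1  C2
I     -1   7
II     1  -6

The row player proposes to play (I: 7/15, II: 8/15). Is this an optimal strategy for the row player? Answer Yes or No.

Yes

Against C1 this mix gives (7/15)·(-1) + (8/15)·1 = 1/15.
Against C2 this mix gives (7/15)·7 + (8/15)·(-6) = 1/15.
All of the column player's active replies (C1, C2) yield 1/15, and no column does worse for the row player. The mix makes the column player indifferent and guarantees 1/15, so it is optimal.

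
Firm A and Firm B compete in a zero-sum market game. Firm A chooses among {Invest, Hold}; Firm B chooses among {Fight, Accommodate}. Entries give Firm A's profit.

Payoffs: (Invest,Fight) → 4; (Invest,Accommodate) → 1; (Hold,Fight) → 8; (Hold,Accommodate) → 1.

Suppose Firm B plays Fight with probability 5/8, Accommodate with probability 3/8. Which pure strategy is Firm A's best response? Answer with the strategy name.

Expected payoff of Invest: (5/8)·4 + (3/8)·1 = 23/8.
Expected payoff of Hold: (5/8)·8 + (3/8)·1 = 43/8.
The largest is 43/8, so Firm A's best response is Hold.

Hold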